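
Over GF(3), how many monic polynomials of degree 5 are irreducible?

The number of monic irreducibles of degree 5 over GF(3) is (1/5)·Σ_{d∣5} μ(5/d) 3^d.
Divisors of 5: 1, 5; μ(5/d) for each: -1, 1.
Σ = − 3^1 + 3^5 = 240.
N = 240/5 = 48.

48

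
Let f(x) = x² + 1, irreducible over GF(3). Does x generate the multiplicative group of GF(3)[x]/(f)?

No

|GF(3^2)^×| = 3^2 − 1 = 8. Prime factorization: 8 = 2^3.
f is primitive ⇔ x has order 8 in GF(3)[x]/(f), i.e. x^(8/q) ≠ 1 for each prime q | 8.
x^(4) mod f = 1
Since x^(4) = 1, the order of x divides 4 < 8; not primitive.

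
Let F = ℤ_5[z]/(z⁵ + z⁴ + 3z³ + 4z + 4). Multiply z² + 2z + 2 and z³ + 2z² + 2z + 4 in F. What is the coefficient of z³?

Multiply in ℤ_5[z]: (z² + 2z + 2)·(z³ + 2z² + 2z + 4) = z⁵ + 4z⁴ + 3z³ + 2z² + 2z + 3.
Reduce using z⁵ ≡ 4z⁴ + 2z³ + z + 1 (mod z⁵ + z⁴ + 3z³ + 4z + 4).
Reduced: 3z⁴ + 2z² + 3z + 4.

0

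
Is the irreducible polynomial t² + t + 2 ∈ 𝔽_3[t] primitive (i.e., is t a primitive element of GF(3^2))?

Yes

Write f(t) = t² + t + 2.
|GF(3^2)^×| = 3^2 − 1 = 8. Prime factorization: 8 = 2^3.
f is primitive ⇔ t has order 8 in GF(3)[t]/(f), i.e. t^(8/q) ≠ 1 for each prime q | 8.
t^(4) mod f = 2.
None equal 1, so t has full order 8; f is primitive.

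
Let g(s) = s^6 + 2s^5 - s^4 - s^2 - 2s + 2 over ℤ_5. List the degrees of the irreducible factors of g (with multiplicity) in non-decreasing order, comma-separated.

3, 3

Roots in ℤ_5: g(0) = 2; g(1) = 1; g(2) = 1; g(3) = 1; g(4) = 1.
Complete factorization: g(s) = (s^3 - 2s^2 + 2s - 2)·(s^3 - s^2 - 1).
Factor degrees with multiplicity: 3 + 3 = 6.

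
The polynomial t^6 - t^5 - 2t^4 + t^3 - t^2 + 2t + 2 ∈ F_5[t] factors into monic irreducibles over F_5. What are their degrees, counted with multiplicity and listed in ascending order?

1, 1, 1, 1, 2

Write g(t) = t^6 - t^5 - 2t^4 + t^3 - t^2 + 2t + 2.
Roots in F_5: g(0) = 2; g(1) = 2; g(2) = 0 → root; g(3) = 0 → root; g(4) = 3.
Linear factors from roots: (t - 2), (t + 2).
Complete factorization: g(t) = (t - 2)·(t + 2)^3·(t^2 - 2).
Factor degrees with multiplicity: 1 + 1 + 1 + 1 + 2 = 6.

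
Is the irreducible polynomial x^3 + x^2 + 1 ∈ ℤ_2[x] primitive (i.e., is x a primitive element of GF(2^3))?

Write f(x) = x^3 + x^2 + 1.
|GF(2^3)^×| = 2^3 − 1 = 7. Prime factorization: 7 = 7.
f is primitive ⇔ x has order 7 in GF(2)[x]/(f), i.e. x^(7/q) ≠ 1 for each prime q | 7.
x^(1) mod f = x.
None equal 1, so x has full order 7; f is primitive.

Yes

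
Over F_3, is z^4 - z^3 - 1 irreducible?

Yes

Write g(z) = z^4 - z^3 - 1.
Check for roots in F_3: g(0) = 2; g(1) = 2; g(2) = 1.
No roots, so no linear factors.
Monic irreducibles of degree 2 over GF(3): z^2 + 1, z^2 + z - 1, z^2 - z - 1.
None of them divide g (all give nonzero remainder).
No irreducible factor of degree ≤ 2 exists, so g is irreducible over GF(3).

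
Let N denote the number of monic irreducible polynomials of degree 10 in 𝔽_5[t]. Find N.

Gauss's count: N_{5}(10) = (1/10) Σ_{d|10} μ(10/d)·5^d.
Divisors of 10: 1, 2, 5, 10; μ(10/d) for each: 1, -1, -1, 1.
Σ = 5^1 − 5^2 − 5^5 + 5^10 = 9762480.
N = 9762480/10 = 976248.

976248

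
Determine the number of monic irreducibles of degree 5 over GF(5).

624

By the necklace-counting formula, N_5(5) = (1/5) Σ_{d|5} μ(5/d)·5^d.
Divisors of 5: 1, 5; μ(5/d) for each: -1, 1.
Σ = − 5^1 + 5^5 = 3120.
N = 3120/5 = 624.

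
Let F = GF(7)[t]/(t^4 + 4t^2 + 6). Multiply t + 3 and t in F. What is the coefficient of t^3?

Multiply in GF(7)[t]: (t + 3)·(t) = t^2 + 3t.
Reduced: t^2 + 3t.

0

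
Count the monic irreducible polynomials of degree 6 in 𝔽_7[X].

19544

Gauss's count: N_{7}(6) = (1/6) Σ_{d|6} μ(6/d)·7^d.
Divisors of 6: 1, 2, 3, 6; μ(6/d) for each: 1, -1, -1, 1.
Σ = 7^1 − 7^2 − 7^3 + 7^6 = 117264.
N = 117264/6 = 19544.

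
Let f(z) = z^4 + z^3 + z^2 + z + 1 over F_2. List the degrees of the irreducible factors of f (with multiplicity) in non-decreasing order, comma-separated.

4

Roots in F_2: f(0) = 1; f(1) = 1.
Complete factorization: f(z) = (z^4 + z^3 + z^2 + z + 1).
Factor degrees with multiplicity: 4 = 4.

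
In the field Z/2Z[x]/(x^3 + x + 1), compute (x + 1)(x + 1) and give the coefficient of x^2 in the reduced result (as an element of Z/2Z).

1

Multiply in Z/2Z[x]: (x + 1)·(x + 1) = x^2 + 1.
Reduced: x^2 + 1.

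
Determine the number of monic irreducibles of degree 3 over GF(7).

112

The number of monic irreducibles of degree 3 over GF(7) is (1/3)·Σ_{d∣3} μ(3/d) 7^d.
Divisors of 3: 1, 3; μ(3/d) for each: -1, 1.
Σ = − 7^1 + 7^3 = 336.
N = 336/3 = 112.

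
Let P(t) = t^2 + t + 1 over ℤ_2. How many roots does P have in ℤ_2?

0

Evaluate at each of the 2 elements of ℤ_2:
P(0) = 1; P(1) = 1.
No element is a root.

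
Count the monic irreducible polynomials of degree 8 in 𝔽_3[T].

The number of monic irreducibles of degree 8 over GF(3) is (1/8)·Σ_{d∣8} μ(8/d) 3^d.
Divisors of 8: 1, 2, 4, 8; μ(8/d) for each: 0, 0, -1, 1.
Σ = − 3^4 + 3^8 = 6480.
N = 6480/8 = 810.

810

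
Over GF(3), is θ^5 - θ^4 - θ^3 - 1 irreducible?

Write P(θ) = θ^5 - θ^4 - θ^3 - 1.
Check for roots in GF(3): P(0) = 2; P(1) = 1; P(2) = 1.
No roots, so no linear factors.
Monic irreducibles of degree 2 over GF(3): θ^2 + 1, θ^2 + θ - 1, θ^2 - θ - 1.
None of them divide P (all give nonzero remainder).
No irreducible factor of degree ≤ 2 exists, so P is irreducible over GF(3).

Yes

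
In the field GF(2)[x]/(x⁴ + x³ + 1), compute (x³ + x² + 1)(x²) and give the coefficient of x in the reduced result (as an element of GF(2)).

1

Multiply in GF(2)[x]: (x³ + x² + 1)·(x²) = x⁵ + x⁴ + x².
Reduce using x⁴ ≡ x³ + 1 (mod x⁴ + x³ + 1).
Reduced: x² + x.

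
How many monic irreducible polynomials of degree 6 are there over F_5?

The number of monic irreducibles of degree 6 over GF(5) is (1/6)·Σ_{d∣6} μ(6/d) 5^d.
Divisors of 6: 1, 2, 3, 6; μ(6/d) for each: 1, -1, -1, 1.
Σ = 5^1 − 5^2 − 5^3 + 5^6 = 15480.
N = 15480/6 = 2580.

2580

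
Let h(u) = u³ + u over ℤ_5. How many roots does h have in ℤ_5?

Evaluate at each of the 5 elements of ℤ_5:
h(0) = 0 → root; h(1) = 2; h(2) = 0 → root; h(3) = 0 → root; h(4) = 3.
Roots: {0, 2, 3}.

3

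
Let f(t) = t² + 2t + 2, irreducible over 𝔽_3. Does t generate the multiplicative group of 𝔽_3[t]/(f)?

|GF(3^2)^×| = 3^2 − 1 = 8. Prime factorization: 8 = 2^3.
f is primitive ⇔ t has order 8 in GF(3)[t]/(f), i.e. t^(8/q) ≠ 1 for each prime q | 8.
t^(4) mod f = 2.
None equal 1, so t has full order 8; f is primitive.

Yes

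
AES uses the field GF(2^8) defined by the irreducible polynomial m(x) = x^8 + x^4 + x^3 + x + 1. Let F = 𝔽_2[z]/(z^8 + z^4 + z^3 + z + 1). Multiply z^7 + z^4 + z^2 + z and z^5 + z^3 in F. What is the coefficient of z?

Multiply in 𝔽_2[z]: (z^7 + z^4 + z^2 + z)·(z^5 + z^3) = z^12 + z^10 + z^9 + z^6 + z^5 + z^4.
Reduce using z^8 ≡ z^4 + z^3 + z + 1 (mod z^8 + z^4 + z^3 + z + 1).
Reduced: z^7 + 1.

0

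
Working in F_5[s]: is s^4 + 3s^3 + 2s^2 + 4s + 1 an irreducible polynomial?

Yes

Write g(s) = s^4 + 3s^3 + 2s^2 + 4s + 1.
Check for roots in F_5: g(0) = 1; g(1) = 1; g(2) = 2; g(3) = 3; g(4) = 2.
No roots, so no linear factors.
Degree-2 irreducible divisors: test the 10 monic irreducibles of degree 2 over GF(5).
None of them divide g (all give nonzero remainder).
No irreducible factor of degree ≤ 2 exists, so g is irreducible over GF(5).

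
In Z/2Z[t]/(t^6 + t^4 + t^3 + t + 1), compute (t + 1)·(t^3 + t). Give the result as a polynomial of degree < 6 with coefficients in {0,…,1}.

t^4 + t^3 + t^2 + t

Multiply in Z/2Z[t]: (t + 1)·(t^3 + t) = t^4 + t^3 + t^2 + t.
Reduced: t^4 + t^3 + t^2 + t.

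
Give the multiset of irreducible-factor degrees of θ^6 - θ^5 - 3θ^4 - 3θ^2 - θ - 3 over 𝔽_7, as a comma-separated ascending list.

Write f(θ) = θ^6 - θ^5 - 3θ^4 - 3θ^2 - θ - 3.
Linear factors from roots: (θ - 3), (θ + 2).
Complete factorization: f(θ) = (θ + 2)·(θ - 3)·(θ^4 + 3θ^2 + 3θ - 3).
Factor degrees with multiplicity: 1 + 1 + 4 = 6.

1, 1, 4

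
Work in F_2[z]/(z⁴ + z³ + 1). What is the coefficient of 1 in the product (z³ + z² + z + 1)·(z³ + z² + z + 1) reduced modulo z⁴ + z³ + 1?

1

Multiply in F_2[z]: (z³ + z² + z + 1)·(z³ + z² + z + 1) = z⁶ + z⁴ + z² + 1.
Reduce using z⁴ ≡ z³ + 1 (mod z⁴ + z³ + 1).
Reduced: z + 1.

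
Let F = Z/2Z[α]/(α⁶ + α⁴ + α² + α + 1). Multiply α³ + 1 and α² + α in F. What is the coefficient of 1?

Multiply in Z/2Z[α]: (α³ + 1)·(α² + α) = α⁵ + α⁴ + α² + α.
Reduced: α⁵ + α⁴ + α² + α.

0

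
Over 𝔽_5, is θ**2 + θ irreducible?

Write g(θ) = θ**2 + θ.
Check for roots in 𝔽_5: g(0) = 0 → root; g(1) = 2; g(2) = 1; g(3) = 2; g(4) = 0 → root.
g(0) = 0, so (θ) divides g(θ); g is reducible.

No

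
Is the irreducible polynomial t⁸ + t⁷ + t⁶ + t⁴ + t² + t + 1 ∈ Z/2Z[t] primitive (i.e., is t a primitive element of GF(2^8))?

Write f(t) = t⁸ + t⁷ + t⁶ + t⁴ + t² + t + 1.
|GF(2^8)^×| = 2^8 − 1 = 255. Prime factorization: 255 = 3·5·17.
f is primitive ⇔ t has order 255 in GF(2)[t]/(f), i.e. t^(255/q) ≠ 1 for each prime q | 255.
t^(85) mod f = 1
t^(51) mod f = 1
t^(15) mod f = t⁷ + t⁴ + t³ + t² + t.
Since t^(85) = 1, the order of t divides 85 < 255; not primitive.

No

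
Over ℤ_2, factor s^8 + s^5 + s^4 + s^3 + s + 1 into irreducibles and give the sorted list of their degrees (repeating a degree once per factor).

Write h(s) = s^8 + s^5 + s^4 + s^3 + s + 1.
Roots in ℤ_2: h(0) = 1; h(1) = 0 → root.
Linear factors from roots: (s + 1).
Complete factorization: h(s) = (s + 1)·(s^2 + s + 1)^2·(s^3 + s^2 + 1).
Factor degrees with multiplicity: 1 + 2 + 2 + 3 = 8.

1, 2, 2, 3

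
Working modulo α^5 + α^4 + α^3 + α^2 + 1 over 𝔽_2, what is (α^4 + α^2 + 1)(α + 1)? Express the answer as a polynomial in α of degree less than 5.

Multiply in 𝔽_2[α]: (α^4 + α^2 + 1)·(α + 1) = α^5 + α^4 + α^3 + α^2 + α + 1.
Reduce using α^5 ≡ α^4 + α^3 + α^2 + 1 (mod α^5 + α^4 + α^3 + α^2 + 1).
Reduced: α.

α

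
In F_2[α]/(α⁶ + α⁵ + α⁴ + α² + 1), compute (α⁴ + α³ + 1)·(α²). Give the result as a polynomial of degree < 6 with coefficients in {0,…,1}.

α^4 + 1

Multiply in F_2[α]: (α⁴ + α³ + 1)·(α²) = α⁶ + α⁵ + α².
Reduce using α⁶ ≡ α⁵ + α⁴ + α² + 1 (mod α⁶ + α⁵ + α⁴ + α² + 1).
Reduced: α⁴ + 1.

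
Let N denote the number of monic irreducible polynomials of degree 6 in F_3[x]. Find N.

By the necklace-counting formula, N_3(6) = (1/6) Σ_{d|6} μ(6/d)·3^d.
Divisors of 6: 1, 2, 3, 6; μ(6/d) for each: 1, -1, -1, 1.
Σ = 3^1 − 3^2 − 3^3 + 3^6 = 696.
N = 696/6 = 116.

116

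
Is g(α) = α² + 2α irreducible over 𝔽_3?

No

Check for roots in 𝔽_3: g(0) = 0 → root; g(1) = 0 → root; g(2) = 2.
g(0) = 0, so (α) divides g(α); g is reducible.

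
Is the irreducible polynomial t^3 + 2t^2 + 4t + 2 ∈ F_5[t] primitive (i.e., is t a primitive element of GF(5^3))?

Yes

Write f(t) = t^3 + 2t^2 + 4t + 2.
|GF(5^3)^×| = 5^3 − 1 = 124. Prime factorization: 124 = 2^2·31.
f is primitive ⇔ t has order 124 in GF(5)[t]/(f), i.e. t^(124/q) ≠ 1 for each prime q | 124.
t^(62) mod f = 4.
t^(4) mod f = t + 4.
None equal 1, so t has full order 124; f is primitive.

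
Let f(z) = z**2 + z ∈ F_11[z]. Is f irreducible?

No

Check each element of F_11 for a root: f(0)=0, f(1)=2, f(2)=6, f(3)=1, f(4)=9, f(5)=8, f(6)=9, f(7)=1, f(8)=6, f(9)=2, f(10)=0.
f(0) = 0, so (z) divides f(z); f is reducible.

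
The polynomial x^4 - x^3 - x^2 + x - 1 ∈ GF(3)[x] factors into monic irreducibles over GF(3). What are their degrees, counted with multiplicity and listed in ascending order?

Write g(x) = x^4 - x^3 - x^2 + x - 1.
Roots in GF(3): g(0) = 2; g(1) = 2; g(2) = 2.
Complete factorization: g(x) = (x^4 - x^3 - x^2 + x - 1).
Factor degrees with multiplicity: 4 = 4.

4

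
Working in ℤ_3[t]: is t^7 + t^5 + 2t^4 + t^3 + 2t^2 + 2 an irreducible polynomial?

Write P(t) = t^7 + t^5 + 2t^4 + t^3 + 2t^2 + 2.
Check for roots in ℤ_3: P(0) = 2; P(1) = 0 → root; P(2) = 0 → root.
P(1) = 0, so (t − 1) divides P(t); P is reducible.

No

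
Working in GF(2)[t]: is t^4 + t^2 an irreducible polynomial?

No

Write m(t) = t^4 + t^2.
Check for roots in GF(2): m(0) = 0 → root; m(1) = 0 → root.
m(0) = 0, so (t) divides m(t); m is reducible.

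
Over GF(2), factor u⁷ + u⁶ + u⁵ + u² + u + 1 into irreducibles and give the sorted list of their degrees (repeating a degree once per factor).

Write f(u) = u⁷ + u⁶ + u⁵ + u² + u + 1.
Roots in GF(2): f(0) = 1; f(1) = 0 → root.
Linear factors from roots: (u + 1).
Complete factorization: f(u) = (u + 1)·(u² + u + 1)·(u⁴ + u³ + u² + u + 1).
Factor degrees with multiplicity: 1 + 2 + 4 = 7.

1, 2, 4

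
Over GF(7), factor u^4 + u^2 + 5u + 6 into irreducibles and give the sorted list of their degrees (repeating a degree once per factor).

2, 2

Write g(u) = u^4 + u^2 + 5u + 6.
Complete factorization: g(u) = (u^2 + 2u + 3)·(u^2 + 5u + 2).
Factor degrees with multiplicity: 2 + 2 = 4.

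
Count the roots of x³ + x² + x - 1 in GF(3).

0

Write f(x) = x³ + x² + x - 1.
Evaluate at each of the 3 elements of GF(3):
f(0) = 2; f(1) = 2; f(2) = 1.
No element is a root.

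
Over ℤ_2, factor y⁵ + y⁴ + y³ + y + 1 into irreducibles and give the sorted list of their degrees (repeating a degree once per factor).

5

Write h(y) = y⁵ + y⁴ + y³ + y + 1.
Roots in ℤ_2: h(0) = 1; h(1) = 1.
Complete factorization: h(y) = (y⁵ + y⁴ + y³ + y + 1).
Factor degrees with multiplicity: 5 = 5.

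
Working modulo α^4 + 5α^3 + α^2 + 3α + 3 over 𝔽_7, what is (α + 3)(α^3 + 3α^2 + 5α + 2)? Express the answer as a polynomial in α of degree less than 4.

Multiply in 𝔽_7[α]: (α + 3)·(α^3 + 3α^2 + 5α + 2) = α^4 + 6α^3 + 3α + 6.
Reduce using α^4 ≡ 2α^3 + 6α^2 + 4α + 4 (mod α^4 + 5α^3 + α^2 + 3α + 3).
Reduced: α^3 + 6α^2 + 3.

α^3 + 6α^2 + 3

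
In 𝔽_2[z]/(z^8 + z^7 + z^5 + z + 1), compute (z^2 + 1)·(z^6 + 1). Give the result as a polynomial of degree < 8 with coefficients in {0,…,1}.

Multiply in 𝔽_2[z]: (z^2 + 1)·(z^6 + 1) = z^8 + z^6 + z^2 + 1.
Reduce using z^8 ≡ z^7 + z^5 + z + 1 (mod z^8 + z^7 + z^5 + z + 1).
Reduced: z^7 + z^6 + z^5 + z^2 + z.

z^7 + z^6 + z^5 + z^2 + z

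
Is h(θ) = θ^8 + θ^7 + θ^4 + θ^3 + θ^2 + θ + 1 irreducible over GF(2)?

Check for roots in GF(2): h(0) = 1; h(1) = 1.
No roots, so no linear factors.
Monic irreducibles of degree 2 over GF(2): θ^2 + θ + 1.
None of them divide h (all give nonzero remainder).
Monic irreducibles of degree 3 over GF(2): θ^3 + θ + 1, θ^3 + θ^2 + 1.
None of them divide h (all give nonzero remainder).
Monic irreducibles of degree 4 over GF(2): θ^4 + θ + 1, θ^4 + θ^3 + 1, θ^4 + θ^3 + θ^2 + θ + 1.
None of them divide h (all give nonzero remainder).
No irreducible factor of degree ≤ 4 exists, so h is irreducible over GF(2).

Yes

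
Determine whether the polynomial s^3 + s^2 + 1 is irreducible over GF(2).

Write g(s) = s^3 + s^2 + 1.
Check for roots in GF(2): g(0) = 1; g(1) = 1.
No roots. A degree-3 polynomial over a field with no linear factor is irreducible.

Yes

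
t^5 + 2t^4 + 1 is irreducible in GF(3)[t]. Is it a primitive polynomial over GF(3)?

Write f(t) = t^5 + 2t^4 + 1.
|GF(3^5)^×| = 3^5 − 1 = 242. Prime factorization: 242 = 2·11^2.
f is primitive ⇔ t has order 242 in GF(3)[t]/(f), i.e. t^(242/q) ≠ 1 for each prime q | 242.
t^(121) mod f = 2.
t^(22) mod f = 2t^2 + 2t + 1.
None equal 1, so t has full order 242; f is primitive.

Yes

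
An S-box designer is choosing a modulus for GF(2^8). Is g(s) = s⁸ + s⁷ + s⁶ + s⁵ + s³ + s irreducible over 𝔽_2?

No

Check for roots in 𝔽_2: g(0) = 0 → root; g(1) = 0 → root.
g(0) = 0, so (s) divides g(s); g is reducible.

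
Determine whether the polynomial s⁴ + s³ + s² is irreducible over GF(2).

No

Write m(s) = s⁴ + s³ + s².
Check for roots in GF(2): m(0) = 0 → root; m(1) = 1.
m(0) = 0, so (s) divides m(s); m is reducible.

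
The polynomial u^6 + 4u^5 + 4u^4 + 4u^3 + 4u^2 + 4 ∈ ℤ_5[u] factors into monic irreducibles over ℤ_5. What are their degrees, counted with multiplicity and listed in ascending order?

1, 2, 3

Write f(u) = u^6 + 4u^5 + 4u^4 + 4u^3 + 4u^2 + 4.
Roots in ℤ_5: f(0) = 4; f(1) = 1; f(2) = 3; f(3) = 3; f(4) = 0 → root.
Linear factors from roots: (u + 1).
Complete factorization: f(u) = (u + 1)·(u^2 + u + 2)·(u^3 + 2u^2 + 2u + 2).
Factor degrees with multiplicity: 1 + 2 + 3 = 6.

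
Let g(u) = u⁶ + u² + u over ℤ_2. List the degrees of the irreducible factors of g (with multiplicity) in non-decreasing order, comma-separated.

1, 2, 3

Roots in ℤ_2: g(0) = 0 → root; g(1) = 1.
Linear factors from roots: (u).
Complete factorization: g(u) = (u)·(u² + u + 1)·(u³ + u² + 1).
Factor degrees with multiplicity: 1 + 2 + 3 = 6.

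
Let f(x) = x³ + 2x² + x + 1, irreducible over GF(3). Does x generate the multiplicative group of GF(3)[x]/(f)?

|GF(3^3)^×| = 3^3 − 1 = 26. Prime factorization: 26 = 2·13.
f is primitive ⇔ x has order 26 in GF(3)[x]/(f), i.e. x^(26/q) ≠ 1 for each prime q | 26.
x^(13) mod f = 2.
x^(2) mod f = x².
None equal 1, so x has full order 26; f is primitive.

Yes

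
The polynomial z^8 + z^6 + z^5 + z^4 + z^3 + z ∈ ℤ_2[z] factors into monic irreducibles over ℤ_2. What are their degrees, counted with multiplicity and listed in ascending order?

Write f(z) = z^8 + z^6 + z^5 + z^4 + z^3 + z.
Roots in ℤ_2: f(0) = 0 → root; f(1) = 0 → root.
Linear factors from roots: (z), (z + 1).
Complete factorization: f(z) = (z)·(z + 1)·(z^2 + z + 1)^3.
Factor degrees with multiplicity: 1 + 1 + 2 + 2 + 2 = 8.

1, 1, 2, 2, 2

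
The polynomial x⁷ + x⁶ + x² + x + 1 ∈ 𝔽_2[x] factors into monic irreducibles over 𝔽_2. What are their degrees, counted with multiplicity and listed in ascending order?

Write f(x) = x⁷ + x⁶ + x² + x + 1.
Roots in 𝔽_2: f(0) = 1; f(1) = 1.
Complete factorization: f(x) = (x³ + x² + 1)·(x⁴ + x + 1).
Factor degrees with multiplicity: 3 + 4 = 7.

3, 4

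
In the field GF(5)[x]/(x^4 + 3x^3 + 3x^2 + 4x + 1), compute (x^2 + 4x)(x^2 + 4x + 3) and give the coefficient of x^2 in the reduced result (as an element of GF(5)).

1

Multiply in GF(5)[x]: (x^2 + 4x)·(x^2 + 4x + 3) = x^4 + 3x^3 + 4x^2 + 2x.
Reduce using x^4 ≡ 2x^3 + 2x^2 + x + 4 (mod x^4 + 3x^3 + 3x^2 + 4x + 1).
Reduced: x^2 + 3x + 4.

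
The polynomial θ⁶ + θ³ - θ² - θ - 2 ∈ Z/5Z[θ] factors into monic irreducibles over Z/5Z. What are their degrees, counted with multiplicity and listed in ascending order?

Write g(θ) = θ⁶ + θ³ - θ² - θ - 2.
Roots in Z/5Z: g(0) = 3; g(1) = 3; g(2) = 4; g(3) = 2; g(4) = 3.
Complete factorization: g(θ) = (θ⁶ + θ³ - θ² - θ - 2).
Factor degrees with multiplicity: 6 = 6.

6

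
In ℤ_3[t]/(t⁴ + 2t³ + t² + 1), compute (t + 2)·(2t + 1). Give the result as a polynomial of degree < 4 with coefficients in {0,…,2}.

2t^2 + 2t + 2

Multiply in ℤ_3[t]: (t + 2)·(2t + 1) = 2t² + 2t + 2.
Reduced: 2t² + 2t + 2.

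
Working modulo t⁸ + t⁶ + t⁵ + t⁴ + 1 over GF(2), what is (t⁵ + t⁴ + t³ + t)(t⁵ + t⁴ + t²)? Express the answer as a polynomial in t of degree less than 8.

t^7 + t^5 + t^4 + t^3 + t^2 + 1

Multiply in GF(2)[t]: (t⁵ + t⁴ + t³ + t)·(t⁵ + t⁴ + t²) = t¹⁰ + t³.
Reduce using t⁸ ≡ t⁶ + t⁵ + t⁴ + 1 (mod t⁸ + t⁶ + t⁵ + t⁴ + 1).
Reduced: t⁷ + t⁵ + t⁴ + t³ + t² + 1.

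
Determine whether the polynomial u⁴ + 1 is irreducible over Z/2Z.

Write g(u) = u⁴ + 1.
Check for roots in Z/2Z: g(0) = 1; g(1) = 0 → root.
g(1) = 0, so (u − 1) divides g(u); g is reducible.

No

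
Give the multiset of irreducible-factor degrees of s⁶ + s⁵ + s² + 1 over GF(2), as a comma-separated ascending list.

Write f(s) = s⁶ + s⁵ + s² + 1.
Roots in GF(2): f(0) = 1; f(1) = 0 → root.
Linear factors from roots: (s + 1).
Complete factorization: f(s) = (s + 1)·(s² + s + 1)·(s³ + s² + 1).
Factor degrees with multiplicity: 1 + 2 + 3 = 6.

1, 2, 3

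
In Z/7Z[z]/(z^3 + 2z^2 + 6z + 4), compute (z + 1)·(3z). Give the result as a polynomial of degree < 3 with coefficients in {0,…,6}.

3z^2 + 3z

Multiply in Z/7Z[z]: (z + 1)·(3z) = 3z^2 + 3z.
Reduced: 3z^2 + 3z.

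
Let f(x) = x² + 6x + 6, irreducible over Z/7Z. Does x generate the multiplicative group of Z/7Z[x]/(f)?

|GF(7^2)^×| = 7^2 − 1 = 48. Prime factorization: 48 = 2^4·3.
f is primitive ⇔ x has order 48 in GF(7)[x]/(f), i.e. x^(48/q) ≠ 1 for each prime q | 48.
x^(24) mod f = 6.
x^(16) mod f = 1
Since x^(16) = 1, the order of x divides 16 < 48; not primitive.

No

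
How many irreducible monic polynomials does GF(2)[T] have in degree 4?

Gauss's count: N_{2}(4) = (1/4) Σ_{d|4} μ(4/d)·2^d.
Divisors of 4: 1, 2, 4; μ(4/d) for each: 0, -1, 1.
Σ = − 2^2 + 2^4 = 12.
N = 12/4 = 3.

3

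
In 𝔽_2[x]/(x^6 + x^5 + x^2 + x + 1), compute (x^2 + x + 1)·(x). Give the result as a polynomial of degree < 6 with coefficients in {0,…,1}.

x^3 + x^2 + x

Multiply in 𝔽_2[x]: (x^2 + x + 1)·(x) = x^3 + x^2 + x.
Reduced: x^3 + x^2 + x.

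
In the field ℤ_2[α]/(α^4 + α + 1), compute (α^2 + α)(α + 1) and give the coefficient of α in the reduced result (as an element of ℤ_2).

Multiply in ℤ_2[α]: (α^2 + α)·(α + 1) = α^3 + α.
Reduced: α^3 + α.

1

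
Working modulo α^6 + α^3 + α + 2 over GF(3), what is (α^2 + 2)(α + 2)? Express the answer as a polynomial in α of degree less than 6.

α^3 + 2α^2 + 2α + 1

Multiply in GF(3)[α]: (α^2 + 2)·(α + 2) = α^3 + 2α^2 + 2α + 1.
Reduced: α^3 + 2α^2 + 2α + 1.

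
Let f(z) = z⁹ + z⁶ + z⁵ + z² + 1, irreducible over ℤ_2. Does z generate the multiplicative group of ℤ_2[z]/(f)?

|GF(2^9)^×| = 2^9 − 1 = 511. Prime factorization: 511 = 7·73.
f is primitive ⇔ z has order 511 in GF(2)[z]/(f), i.e. z^(511/q) ≠ 1 for each prime q | 511.
z^(73) mod f = 1
z^(7) mod f = z⁷.
Since z^(73) = 1, the order of z divides 73 < 511; not primitive.

No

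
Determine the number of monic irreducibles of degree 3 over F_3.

8

By the necklace-counting formula, N_3(3) = (1/3) Σ_{d|3} μ(3/d)·3^d.
Divisors of 3: 1, 3; μ(3/d) for each: -1, 1.
Σ = − 3^1 + 3^3 = 24.
N = 24/3 = 8.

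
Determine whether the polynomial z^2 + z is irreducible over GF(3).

No

Write f(z) = z^2 + z.
Check for roots in GF(3): f(0) = 0 → root; f(1) = 2; f(2) = 0 → root.
f(0) = 0, so (z) divides f(z); f is reducible.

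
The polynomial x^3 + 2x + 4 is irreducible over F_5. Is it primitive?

Write f(x) = x^3 + 2x + 4.
|GF(5^3)^×| = 5^3 − 1 = 124. Prime factorization: 124 = 2^2·31.
f is primitive ⇔ x has order 124 in GF(5)[x]/(f), i.e. x^(124/q) ≠ 1 for each prime q | 124.
x^(62) mod f = 1
x^(4) mod f = 3x^2 + x.
Since x^(62) = 1, the order of x divides 62 < 124; not primitive.

No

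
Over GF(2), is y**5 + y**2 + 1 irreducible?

Write h(y) = y**5 + y**2 + 1.
Check for roots in GF(2): h(0) = 1; h(1) = 1.
No roots, so no linear factors.
Monic irreducibles of degree 2 over GF(2): y**2 + y + 1.
None of them divide h (all give nonzero remainder).
No irreducible factor of degree ≤ 2 exists, so h is irreducible over GF(2).

Yes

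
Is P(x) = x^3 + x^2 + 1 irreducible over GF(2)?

Check for roots in GF(2): P(0) = 1; P(1) = 1.
No roots. A degree-3 polynomial over a field with no linear factor is irreducible.

Yes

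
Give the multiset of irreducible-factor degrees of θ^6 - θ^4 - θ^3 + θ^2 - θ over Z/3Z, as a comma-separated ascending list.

Write f(θ) = θ^6 - θ^4 - θ^3 + θ^2 - θ.
Roots in Z/3Z: f(0) = 0 → root; f(1) = 2; f(2) = 0 → root.
Linear factors from roots: (θ), (θ + 1).
Complete factorization: f(θ) = (θ)·(θ + 1)·(θ^2 + 1)·(θ^2 - θ - 1).
Factor degrees with multiplicity: 1 + 1 + 2 + 2 = 6.

1, 1, 2, 2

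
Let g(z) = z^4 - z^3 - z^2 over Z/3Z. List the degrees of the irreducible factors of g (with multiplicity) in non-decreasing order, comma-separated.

Roots in Z/3Z: g(0) = 0 → root; g(1) = 2; g(2) = 1.
Linear factors from roots: (z).
Complete factorization: g(z) = (z)^2·(z^2 - z - 1).
Factor degrees with multiplicity: 1 + 1 + 2 = 4.

1, 1, 2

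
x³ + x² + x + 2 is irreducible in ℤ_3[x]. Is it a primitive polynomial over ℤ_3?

No

Write f(x) = x³ + x² + x + 2.
|GF(3^3)^×| = 3^3 − 1 = 26. Prime factorization: 26 = 2·13.
f is primitive ⇔ x has order 26 in GF(3)[x]/(f), i.e. x^(26/q) ≠ 1 for each prime q | 26.
x^(13) mod f = 1
x^(2) mod f = x².
Since x^(13) = 1, the order of x divides 13 < 26; not primitive.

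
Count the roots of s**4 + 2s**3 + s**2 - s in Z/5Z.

Write f(s) = s**4 + 2s**3 + s**2 - s.
Evaluate at each of the 5 elements of Z/5Z:
f(0) = 0 → root; f(1) = 3; f(2) = 4; f(3) = 1; f(4) = 1.
Roots: {0}.

1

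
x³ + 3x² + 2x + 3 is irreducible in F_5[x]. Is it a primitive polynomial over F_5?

Write f(x) = x³ + 3x² + 2x + 3.
|GF(5^3)^×| = 5^3 − 1 = 124. Prime factorization: 124 = 2^2·31.
f is primitive ⇔ x has order 124 in GF(5)[x]/(f), i.e. x^(124/q) ≠ 1 for each prime q | 124.
x^(62) mod f = 4.
x^(4) mod f = 2x² + 3x + 4.
None equal 1, so x has full order 124; f is primitive.

Yes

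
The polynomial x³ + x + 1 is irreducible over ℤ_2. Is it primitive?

Write f(x) = x³ + x + 1.
|GF(2^3)^×| = 2^3 − 1 = 7. Prime factorization: 7 = 7.
f is primitive ⇔ x has order 7 in GF(2)[x]/(f), i.e. x^(7/q) ≠ 1 for each prime q | 7.
x^(1) mod f = x.
None equal 1, so x has full order 7; f is primitive.

Yes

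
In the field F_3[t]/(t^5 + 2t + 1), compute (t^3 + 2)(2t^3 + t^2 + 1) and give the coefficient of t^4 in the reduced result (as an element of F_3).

Multiply in F_3[t]: (t^3 + 2)·(2t^3 + t^2 + 1) = 2t^6 + t^5 + 2t^3 + 2t^2 + 2.
Reduce using t^5 ≡ t + 2 (mod t^5 + 2t + 1).
Reduced: 2t^3 + t^2 + 2t + 1.

0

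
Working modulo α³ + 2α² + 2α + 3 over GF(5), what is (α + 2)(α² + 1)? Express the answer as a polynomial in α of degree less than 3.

Multiply in GF(5)[α]: (α + 2)·(α² + 1) = α³ + 2α² + α + 2.
Reduce using α³ ≡ 3α² + 3α + 2 (mod α³ + 2α² + 2α + 3).
Reduced: 4α + 4.

4α + 4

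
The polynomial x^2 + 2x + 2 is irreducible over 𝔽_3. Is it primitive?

Write f(x) = x^2 + 2x + 2.
|GF(3^2)^×| = 3^2 − 1 = 8. Prime factorization: 8 = 2^3.
f is primitive ⇔ x has order 8 in GF(3)[x]/(f), i.e. x^(8/q) ≠ 1 for each prime q | 8.
x^(4) mod f = 2.
None equal 1, so x has full order 8; f is primitive.

Yes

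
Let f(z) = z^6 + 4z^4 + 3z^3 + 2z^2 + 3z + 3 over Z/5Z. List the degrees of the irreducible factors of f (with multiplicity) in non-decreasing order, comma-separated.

Roots in Z/5Z: f(0) = 3; f(1) = 1; f(2) = 4; f(3) = 4; f(4) = 4.
Complete factorization: f(z) = (z^2 + z + 1)·(z^2 + z + 2)·(z^2 + 3z + 4).
Factor degrees with multiplicity: 2 + 2 + 2 = 6.

2, 2, 2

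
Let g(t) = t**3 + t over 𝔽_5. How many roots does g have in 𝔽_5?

Evaluate at each of the 5 elements of 𝔽_5:
g(0) = 0 → root; g(1) = 2; g(2) = 0 → root; g(3) = 0 → root; g(4) = 3.
Roots: {0, 2, 3}.

3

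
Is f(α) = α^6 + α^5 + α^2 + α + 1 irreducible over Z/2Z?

Yes

Check for roots in Z/2Z: f(0) = 1; f(1) = 1.
No roots, so no linear factors.
Monic irreducibles of degree 2 over GF(2): α^2 + α + 1.
None of them divide f (all give nonzero remainder).
Monic irreducibles of degree 3 over GF(2): α^3 + α + 1, α^3 + α^2 + 1.
None of them divide f (all give nonzero remainder).
No irreducible factor of degree ≤ 3 exists, so f is irreducible over GF(2).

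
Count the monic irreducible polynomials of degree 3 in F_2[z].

By the necklace-counting formula, N_2(3) = (1/3) Σ_{d|3} μ(3/d)·2^d.
Divisors of 3: 1, 3; μ(3/d) for each: -1, 1.
Σ = − 2^1 + 2^3 = 6.
N = 6/3 = 2.

2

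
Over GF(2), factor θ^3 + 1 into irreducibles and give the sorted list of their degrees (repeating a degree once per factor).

1, 2

Write f(θ) = θ^3 + 1.
Roots in GF(2): f(0) = 1; f(1) = 0 → root.
Linear factors from roots: (θ + 1).
Complete factorization: f(θ) = (θ + 1)·(θ^2 + θ + 1).
Factor degrees with multiplicity: 1 + 2 = 3.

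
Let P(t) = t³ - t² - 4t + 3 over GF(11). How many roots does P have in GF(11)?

Evaluate at each of the 11 elements of GF(11):
P(0) = 3; P(1) = 10; P(2) = 10; P(3) = 9; P(4) = 2; P(5) = 6; P(6) = 5; P(7) = 5; P(8) = 1; P(9) = 10; P(10) = 5.
No element is a root.

0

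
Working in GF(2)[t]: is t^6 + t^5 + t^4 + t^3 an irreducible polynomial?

Write f(t) = t^6 + t^5 + t^4 + t^3.
Check for roots in GF(2): f(0) = 0 → root; f(1) = 0 → root.
f(0) = 0, so (t) divides f(t); f is reducible.

No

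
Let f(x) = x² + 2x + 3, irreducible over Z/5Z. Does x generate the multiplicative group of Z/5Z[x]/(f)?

|GF(5^2)^×| = 5^2 − 1 = 24. Prime factorization: 24 = 2^3·3.
f is primitive ⇔ x has order 24 in GF(5)[x]/(f), i.e. x^(24/q) ≠ 1 for each prime q | 24.
x^(12) mod f = 4.
x^(8) mod f = 4x + 1.
None equal 1, so x has full order 24; f is primitive.

Yes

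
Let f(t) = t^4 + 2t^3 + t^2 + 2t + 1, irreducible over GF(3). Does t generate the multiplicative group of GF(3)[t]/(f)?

|GF(3^4)^×| = 3^4 − 1 = 80. Prime factorization: 80 = 2^4·5.
f is primitive ⇔ t has order 80 in GF(3)[t]/(f), i.e. t^(80/q) ≠ 1 for each prime q | 80.
t^(40) mod f = 1
t^(16) mod f = 2t.
Since t^(40) = 1, the order of t divides 40 < 80; not primitive.

No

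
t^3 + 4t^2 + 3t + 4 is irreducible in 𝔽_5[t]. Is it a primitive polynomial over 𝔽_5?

Write f(t) = t^3 + 4t^2 + 3t + 4.
|GF(5^3)^×| = 5^3 − 1 = 124. Prime factorization: 124 = 2^2·31.
f is primitive ⇔ t has order 124 in GF(5)[t]/(f), i.e. t^(124/q) ≠ 1 for each prime q | 124.
t^(62) mod f = 1
t^(4) mod f = 3t^2 + 3t + 1.
Since t^(62) = 1, the order of t divides 62 < 124; not primitive.

No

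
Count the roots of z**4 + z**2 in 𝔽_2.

Write h(z) = z**4 + z**2.
Evaluate at each of the 2 elements of 𝔽_2:
h(0) = 0 → root; h(1) = 0 → root.
Roots: {0, 1}.

2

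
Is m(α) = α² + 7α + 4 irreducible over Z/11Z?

No

Check each element of Z/11Z for a root: m(0)=4, m(1)=1, m(2)=0, m(3)=1, m(4)=4, m(5)=9, m(6)=5, m(7)=3, m(8)=3, m(9)=5, m(10)=9.
m(2) = 0, so (α − 2) divides m(α); m is reducible.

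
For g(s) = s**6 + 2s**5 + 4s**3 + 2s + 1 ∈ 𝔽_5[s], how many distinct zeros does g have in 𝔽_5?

3

Evaluate at each of the 5 elements of 𝔽_5:
g(0) = 1; g(1) = 0 → root; g(2) = 0 → root; g(3) = 0 → root; g(4) = 4.
Roots: {1, 2, 3}.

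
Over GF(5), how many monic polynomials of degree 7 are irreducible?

Gauss's count: N_{5}(7) = (1/7) Σ_{d|7} μ(7/d)·5^d.
Divisors of 7: 1, 7; μ(7/d) for each: -1, 1.
Σ = − 5^1 + 5^7 = 78120.
N = 78120/7 = 11160.

11160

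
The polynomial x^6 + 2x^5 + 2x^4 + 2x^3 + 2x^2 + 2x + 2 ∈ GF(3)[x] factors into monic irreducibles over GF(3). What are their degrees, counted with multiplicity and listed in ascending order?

6

Write f(x) = x^6 + 2x^5 + 2x^4 + 2x^3 + 2x^2 + 2x + 2.
Roots in GF(3): f(0) = 2; f(1) = 1; f(2) = 1.
Complete factorization: f(x) = (x^6 + 2x^5 + 2x^4 + 2x^3 + 2x^2 + 2x + 2).
Factor degrees with multiplicity: 6 = 6.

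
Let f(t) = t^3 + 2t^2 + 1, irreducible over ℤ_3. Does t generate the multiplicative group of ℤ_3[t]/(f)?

|GF(3^3)^×| = 3^3 − 1 = 26. Prime factorization: 26 = 2·13.
f is primitive ⇔ t has order 26 in GF(3)[t]/(f), i.e. t^(26/q) ≠ 1 for each prime q | 26.
t^(13) mod f = 2.
t^(2) mod f = t^2.
None equal 1, so t has full order 26; f is primitive.

Yes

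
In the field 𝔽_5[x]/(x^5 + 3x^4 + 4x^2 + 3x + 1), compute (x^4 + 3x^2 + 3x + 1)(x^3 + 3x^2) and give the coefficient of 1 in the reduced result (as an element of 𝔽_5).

2

Multiply in 𝔽_5[x]: (x^4 + 3x^2 + 3x + 1)·(x^3 + 3x^2) = x^7 + 3x^6 + 3x^5 + 2x^4 + 3x^2.
Reduce using x^5 ≡ 2x^4 + x^2 + 2x + 4 (mod x^5 + 3x^4 + 4x^2 + 3x + 1).
Reduced: 4x^4 + 2x^3 + x + 2.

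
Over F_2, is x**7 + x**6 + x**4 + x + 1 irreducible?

Write h(x) = x**7 + x**6 + x**4 + x + 1.
Check for roots in F_2: h(0) = 1; h(1) = 1.
No roots, so no linear factors.
Monic irreducibles of degree 2 over GF(2): x**2 + x + 1.
None of them divide h (all give nonzero remainder).
Monic irreducibles of degree 3 over GF(2): x**3 + x + 1, x**3 + x**2 + 1.
None of them divide h (all give nonzero remainder).
No irreducible factor of degree ≤ 3 exists, so h is irreducible over GF(2).

Yes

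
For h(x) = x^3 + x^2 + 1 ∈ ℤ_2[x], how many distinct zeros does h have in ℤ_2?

Evaluate at each of the 2 elements of ℤ_2:
h(0) = 1; h(1) = 1.
No element is a root.

0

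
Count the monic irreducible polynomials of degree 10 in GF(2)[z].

99

The number of monic irreducibles of degree 10 over GF(2) is (1/10)·Σ_{d∣10} μ(10/d) 2^d.
Divisors of 10: 1, 2, 5, 10; μ(10/d) for each: 1, -1, -1, 1.
Σ = 2^1 − 2^2 − 2^5 + 2^10 = 990.
N = 990/10 = 99.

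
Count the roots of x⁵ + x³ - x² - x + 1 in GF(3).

0

Write h(x) = x⁵ + x³ - x² - x + 1.
Evaluate at each of the 3 elements of GF(3):
h(0) = 1; h(1) = 1; h(2) = 2.
No element is a root.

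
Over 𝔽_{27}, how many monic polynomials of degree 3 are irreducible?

x^(27^3) − x is the product of all monic irreducibles of degree dividing 3; Möbius inversion gives N = (1/3) Σ μ(3/d)·27^d.
Divisors of 3: 1, 3; μ(3/d) for each: -1, 1.
Σ = − 27^1 + 27^3 = 19656.
N = 19656/3 = 6552.

6552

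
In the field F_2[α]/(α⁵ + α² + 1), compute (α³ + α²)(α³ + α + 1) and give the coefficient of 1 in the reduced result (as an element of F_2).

1

Multiply in F_2[α]: (α³ + α²)·(α³ + α + 1) = α⁶ + α⁵ + α⁴ + α².
Reduce using α⁵ ≡ α² + 1 (mod α⁵ + α² + 1).
Reduced: α⁴ + α³ + α + 1.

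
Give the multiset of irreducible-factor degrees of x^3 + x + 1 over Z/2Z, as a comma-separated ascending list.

3

Write g(x) = x^3 + x + 1.
Roots in Z/2Z: g(0) = 1; g(1) = 1.
Complete factorization: g(x) = (x^3 + x + 1).
Factor degrees with multiplicity: 3 = 3.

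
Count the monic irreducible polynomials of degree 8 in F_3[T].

810

By the necklace-counting formula, N_3(8) = (1/8) Σ_{d|8} μ(8/d)·3^d.
Divisors of 8: 1, 2, 4, 8; μ(8/d) for each: 0, 0, -1, 1.
Σ = − 3^4 + 3^8 = 6480.
N = 6480/8 = 810.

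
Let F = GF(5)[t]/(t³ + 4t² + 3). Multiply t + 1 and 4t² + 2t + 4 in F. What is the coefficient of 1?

Multiply in GF(5)[t]: (t + 1)·(4t² + 2t + 4) = 4t³ + t² + t + 4.
Reduce using t³ ≡ t² + 2 (mod t³ + 4t² + 3).
Reduced: t + 2.

2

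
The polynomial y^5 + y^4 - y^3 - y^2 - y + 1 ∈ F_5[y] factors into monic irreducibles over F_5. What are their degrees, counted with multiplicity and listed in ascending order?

1, 1, 1, 2

Write h(y) = y^5 + y^4 - y^3 - y^2 - y + 1.
Roots in F_5: h(0) = 1; h(1) = 0 → root; h(2) = 0 → root; h(3) = 1; h(4) = 2.
Linear factors from roots: (y - 1), (y - 2).
Complete factorization: h(y) = (y - 1)·(y - 2)^2·(y^2 + y + 1).
Factor degrees with multiplicity: 1 + 1 + 1 + 2 = 5.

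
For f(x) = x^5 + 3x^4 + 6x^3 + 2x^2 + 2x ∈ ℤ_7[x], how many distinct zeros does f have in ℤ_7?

Evaluate at each of the 7 elements of ℤ_7:
f(0) = 0 → root; f(1) = 0 → root; f(2) = 0 → root; f(3) = 0 → root; f(4) = 4; f(5) = 0 → root; f(6) = 3.
Roots: {0, 1, 2, 3, 5}.

5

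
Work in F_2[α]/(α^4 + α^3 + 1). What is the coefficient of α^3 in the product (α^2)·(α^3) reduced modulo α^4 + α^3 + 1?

1

Multiply in F_2[α]: (α^2)·(α^3) = α^5.
Reduce using α^4 ≡ α^3 + 1 (mod α^4 + α^3 + 1).
Reduced: α^3 + α + 1.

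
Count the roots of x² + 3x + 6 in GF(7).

0

Write g(x) = x² + 3x + 6.
Evaluate at each of the 7 elements of GF(7):
g(0) = 6; g(1) = 3; g(2) = 2; g(3) = 3; g(4) = 6; g(5) = 4; g(6) = 4.
No element is a root.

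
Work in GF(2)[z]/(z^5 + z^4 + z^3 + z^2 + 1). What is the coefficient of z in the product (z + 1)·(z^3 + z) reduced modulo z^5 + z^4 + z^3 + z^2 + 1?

1

Multiply in GF(2)[z]: (z + 1)·(z^3 + z) = z^4 + z^3 + z^2 + z.
Reduced: z^4 + z^3 + z^2 + z.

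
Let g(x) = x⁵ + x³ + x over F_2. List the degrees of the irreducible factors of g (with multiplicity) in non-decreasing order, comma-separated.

Roots in F_2: g(0) = 0 → root; g(1) = 1.
Linear factors from roots: (x).
Complete factorization: g(x) = (x)·(x² + x + 1)^2.
Factor degrees with multiplicity: 1 + 2 + 2 = 5.

1, 2, 2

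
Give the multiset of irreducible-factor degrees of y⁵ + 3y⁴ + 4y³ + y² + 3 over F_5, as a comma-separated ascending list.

Write f(y) = y⁵ + 3y⁴ + 4y³ + y² + 3.
Roots in F_5: f(0) = 3; f(1) = 2; f(2) = 4; f(3) = 1; f(4) = 2.
Complete factorization: f(y) = (y⁵ + 3y⁴ + 4y³ + y² + 3).
Factor degrees with multiplicity: 5 = 5.

5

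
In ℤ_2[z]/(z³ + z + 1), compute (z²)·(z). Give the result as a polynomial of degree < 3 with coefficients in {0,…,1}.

Multiply in ℤ_2[z]: (z²)·(z) = z³.
Reduce using z³ ≡ z + 1 (mod z³ + z + 1).
Reduced: z + 1.

z + 1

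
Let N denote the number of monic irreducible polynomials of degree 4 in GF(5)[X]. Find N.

150

By the necklace-counting formula, N_5(4) = (1/4) Σ_{d|4} μ(4/d)·5^d.
Divisors of 4: 1, 2, 4; μ(4/d) for each: 0, -1, 1.
Σ = − 5^2 + 5^4 = 600.
N = 600/4 = 150.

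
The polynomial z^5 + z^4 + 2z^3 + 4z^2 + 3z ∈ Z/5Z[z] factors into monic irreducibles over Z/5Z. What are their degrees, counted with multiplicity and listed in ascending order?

Write f(z) = z^5 + z^4 + 2z^3 + 4z^2 + 3z.
Roots in Z/5Z: f(0) = 0 → root; f(1) = 1; f(2) = 1; f(3) = 3; f(4) = 4.
Linear factors from roots: (z).
Complete factorization: f(z) = (z)·(z^2 + 2z + 3)·(z^2 + 4z + 1).
Factor degrees with multiplicity: 1 + 2 + 2 = 5.

1, 2, 2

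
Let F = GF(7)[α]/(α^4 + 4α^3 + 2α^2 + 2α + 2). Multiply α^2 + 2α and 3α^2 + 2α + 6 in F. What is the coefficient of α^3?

3

Multiply in GF(7)[α]: (α^2 + 2α)·(3α^2 + 2α + 6) = 3α^4 + α^3 + 3α^2 + 5α.
Reduce using α^4 ≡ 3α^3 + 5α^2 + 5α + 5 (mod α^4 + 4α^3 + 2α^2 + 2α + 2).
Reduced: 3α^3 + 4α^2 + 6α + 1.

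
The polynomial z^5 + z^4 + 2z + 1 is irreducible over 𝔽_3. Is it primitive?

Yes

Write f(z) = z^5 + z^4 + 2z + 1.
|GF(3^5)^×| = 3^5 − 1 = 242. Prime factorization: 242 = 2·11^2.
f is primitive ⇔ z has order 242 in GF(3)[z]/(f), i.e. z^(242/q) ≠ 1 for each prime q | 242.
z^(121) mod f = 2.
z^(22) mod f = z^3 + 2.
None equal 1, so z has full order 242; f is primitive.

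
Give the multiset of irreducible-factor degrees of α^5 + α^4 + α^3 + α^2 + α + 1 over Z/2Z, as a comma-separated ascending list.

1, 2, 2

Write g(α) = α^5 + α^4 + α^3 + α^2 + α + 1.
Roots in Z/2Z: g(0) = 1; g(1) = 0 → root.
Linear factors from roots: (α + 1).
Complete factorization: g(α) = (α + 1)·(α^2 + α + 1)^2.
Factor degrees with multiplicity: 1 + 2 + 2 = 5.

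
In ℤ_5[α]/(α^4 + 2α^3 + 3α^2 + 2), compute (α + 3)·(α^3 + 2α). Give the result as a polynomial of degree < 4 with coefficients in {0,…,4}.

Multiply in ℤ_5[α]: (α + 3)·(α^3 + 2α) = α^4 + 3α^3 + 2α^2 + α.
Reduce using α^4 ≡ 3α^3 + 2α^2 + 3 (mod α^4 + 2α^3 + 3α^2 + 2).
Reduced: α^3 + 4α^2 + α + 3.

α^3 + 4α^2 + α + 3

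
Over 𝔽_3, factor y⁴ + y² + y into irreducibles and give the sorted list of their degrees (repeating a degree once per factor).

Write g(y) = y⁴ + y² + y.
Roots in 𝔽_3: g(0) = 0 → root; g(1) = 0 → root; g(2) = 1.
Linear factors from roots: (y), (y + 2).
Complete factorization: g(y) = (y)·(y + 2)·(y² + y + 2).
Factor degrees with multiplicity: 1 + 1 + 2 = 4.

1, 1, 2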